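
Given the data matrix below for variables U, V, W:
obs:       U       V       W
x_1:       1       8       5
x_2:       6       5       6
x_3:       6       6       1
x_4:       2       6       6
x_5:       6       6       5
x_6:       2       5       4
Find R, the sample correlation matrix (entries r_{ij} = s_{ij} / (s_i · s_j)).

Step 1 — column means:
  mean(U) = (1 + 6 + 6 + 2 + 6 + 2) / 6 = 23/6 = 3.8333
  mean(V) = (8 + 5 + 6 + 6 + 6 + 5) / 6 = 36/6 = 6
  mean(W) = (5 + 6 + 1 + 6 + 5 + 4) / 6 = 27/6 = 4.5

Step 2 — sample variances and covariances s[i,j] = (1/(n-1)) · Σ_k (x_{k,i} - mean_i) · (x_{k,j} - mean_j), with n-1 = 5:
  s[U,U] = ((-2.8333)·(-2.8333) + (2.1667)·(2.1667) + (2.1667)·(2.1667) + (-1.8333)·(-1.8333) + (2.1667)·(2.1667) + (-1.8333)·(-1.8333)) / 5 = 28.8333/5 = 5.7667
  s[U,V] = ((-2.8333)·(2) + (2.1667)·(-1) + (2.1667)·(0) + (-1.8333)·(0) + (2.1667)·(0) + (-1.8333)·(-1)) / 5 = -6/5 = -1.2
  s[U,W] = ((-2.8333)·(0.5) + (2.1667)·(1.5) + (2.1667)·(-3.5) + (-1.8333)·(1.5) + (2.1667)·(0.5) + (-1.8333)·(-0.5)) / 5 = -6.5/5 = -1.3
  s[V,V] = ((2)·(2) + (-1)·(-1) + (0)·(0) + (0)·(0) + (0)·(0) + (-1)·(-1)) / 5 = 6/5 = 1.2
  s[V,W] = ((2)·(0.5) + (-1)·(1.5) + (0)·(-3.5) + (0)·(1.5) + (0)·(0.5) + (-1)·(-0.5)) / 5 = 0/5 = 0
  s[W,W] = ((0.5)·(0.5) + (1.5)·(1.5) + (-3.5)·(-3.5) + (1.5)·(1.5) + (0.5)·(0.5) + (-0.5)·(-0.5)) / 5 = 17.5/5 = 3.5
  Sample standard deviations s_i = √(s[i,i]):
  s(U) = √(5.7667) = 2.4014
  s(V) = √(1.2) = 1.0954
  s(W) = √(3.5) = 1.8708

Step 3 — r_{ij} = s_{ij} / (s_i · s_j):
  r[U,U] = 1 (diagonal).
  r[U,V] = -1.2 / (2.4014 · 1.0954) = -1.2 / 2.6306 = -0.4562
  r[U,W] = -1.3 / (2.4014 · 1.8708) = -1.3 / 4.4926 = -0.2894
  r[V,V] = 1 (diagonal).
  r[V,W] = 0 / (1.0954 · 1.8708) = 0 / 2.0494 = 0
  r[W,W] = 1 (diagonal).

R is symmetric with unit diagonal. Assembling:

R = [[1, -0.4562, -0.2894],
 [-0.4562, 1, 0],
 [-0.2894, 0, 1]]


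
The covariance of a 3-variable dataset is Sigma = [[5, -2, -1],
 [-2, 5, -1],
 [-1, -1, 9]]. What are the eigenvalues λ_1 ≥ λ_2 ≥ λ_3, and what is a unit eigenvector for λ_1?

Step 1 — characteristic polynomial p(λ) = det(λI - Sigma) = λ³ - tr·λ² + c_1·λ - det, where tr = trace, c_1 = sum of the principal 2×2 minors, det = det(Sigma):
  tr = 5 + 5 + 9 = 19,
  c_1 = (5·5 - (-2)²) + (5·9 - (-1)²) + (5·9 - (-1)²) = 21 + 44 + 44 = 109,
  det = 5·(5·9 - (-1)²) - (-2)·((-2)·9 - (-1)·(-1)) + (-1)·((-2)·(-1) - 5·(-1)) = 5·(44) - (-2)·(-19) + (-1)·(7) = 175.
  So p(λ) = λ³ - 19λ² + 109λ - 175.
Step 2 — look for an integer root (rational root theorem: any rational root is an integer divisor of 175). Testing λ = 7:
  p(7) = 343 - 931 + 763 - 175 = 0  ✓
  Dividing out (λ - 7): p(λ) = (λ - 7)(λ² - 12λ + 25).
Step 3 — remaining eigenvalues from the quadratic λ² - 12λ + 25 = 0:
  Δ = 12² - 4·25 = 144 - 100 = 44,  λ = (12 ± √44)/2 = (12 ± 6.6332)/2 ≈ 9.3166 or 2.6834.
  Sorted: λ_1 = 9.3166,  λ_2 = 7,  λ_3 = 2.6834  (check: sum = 19 = tr ✓).

Step 4 — unit eigenvector for λ_1 ≈ 9.3166: v spans the null space of (Sigma - λ_1 I), whose rows are
  r_1 = (-4.3166, -2, -1),  r_2 = (-2, -4.3166, -1),  r_3 = (-1, -1, -0.3166).
  v is orthogonal to every row, so take v ∝ r_1 × r_2 = ((-2)·(-1) - (-1)·(-4.3166), (-1)·(-2) - (-4.3166)·(-1), (-4.3166)·(-4.3166) - (-2)·(-2)) ≈ (-2.3166, -2.3166, 14.6332).
  Rescale (multiply by -1 so the first nonzero entry is positive): u = (2.3166, 2.3166, -14.6332).
  ||u|| = √((2.3166)² + (2.3166)² + (-14.6332)²) = √(224.8655) ≈ 14.9955,  v_1 = u/||u|| ≈ (0.1545, 0.1545, -0.9758) (||v_1|| = 1).

λ_1 = 9.3166,  λ_2 = 7,  λ_3 = 2.6834;  v_1 ≈ (0.1545, 0.1545, -0.9758)


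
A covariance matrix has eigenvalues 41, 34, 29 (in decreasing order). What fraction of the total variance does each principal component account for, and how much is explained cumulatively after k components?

Step 1 — total variance = trace(Sigma) = Σ λ_i = 41 + 34 + 29 = 104.

Step 2 — fraction explained by component i = λ_i / Σ λ:
  PC1: 41/104 = 0.3942
  PC2: 34/104 = 0.3269
  PC3: 29/104 = 0.2788

Step 3 — cumulative fraction after k components = (λ_1 + ... + λ_k) / Σ λ:
  k = 1: 41/104 = 0.3942
  k = 2: (41 + 34)/104 = 75/104 = 0.7212
  k = 3: (41 + 34 + 29)/104 = 104/104 = 1

Summary (fraction, with percent):

explained: PC1 0.3942 (39.42%), PC2 0.3269 (32.69%), PC3 0.2788 (27.88%);  cumulative: 0.3942, 0.7212, 1


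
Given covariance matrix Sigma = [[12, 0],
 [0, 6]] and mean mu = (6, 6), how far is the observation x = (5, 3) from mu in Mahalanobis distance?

Step 1 — centre the observation: (x - mu) = (-1, -3).

Step 2 — invert Sigma. det(Sigma) = 12·6 - (0)² = 72.
  Sigma^{-1} = (1/det) · [[d, -b], [-b, a]] = [[0.0833, 0],
 [0, 0.1667]].

Step 3 — form the quadratic (x - mu)^T · Sigma^{-1} · (x - mu):
  Sigma^{-1} · (x - mu) = (-0.0833, -0.5).
  (x - mu)^T · [Sigma^{-1} · (x - mu)] = (-1)·(-0.0833) + (-3)·(-0.5) = 1.5833.

Step 4 — take square root: d = √(1.5833) ≈ 1.2583.

d(x, mu) = √(1.5833) ≈ 1.2583


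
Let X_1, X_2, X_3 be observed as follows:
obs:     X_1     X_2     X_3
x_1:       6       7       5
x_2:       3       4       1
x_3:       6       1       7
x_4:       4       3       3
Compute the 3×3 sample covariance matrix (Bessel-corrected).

Step 1 — column means:
  mean(X_1) = (6 + 3 + 6 + 4) / 4 = 19/4 = 4.75
  mean(X_2) = (7 + 4 + 1 + 3) / 4 = 15/4 = 3.75
  mean(X_3) = (5 + 1 + 7 + 3) / 4 = 16/4 = 4

Step 2 — sample covariance S[i,j] = (1/(n-1)) · Σ_k (x_{k,i} - mean_i) · (x_{k,j} - mean_j), with n-1 = 3.
  S[X_1,X_1] = ((1.25)·(1.25) + (-1.75)·(-1.75) + (1.25)·(1.25) + (-0.75)·(-0.75)) / 3 = 6.75/3 = 2.25
  S[X_1,X_2] = ((1.25)·(3.25) + (-1.75)·(0.25) + (1.25)·(-2.75) + (-0.75)·(-0.75)) / 3 = 0.75/3 = 0.25
  S[X_1,X_3] = ((1.25)·(1) + (-1.75)·(-3) + (1.25)·(3) + (-0.75)·(-1)) / 3 = 11/3 = 3.6667
  S[X_2,X_2] = ((3.25)·(3.25) + (0.25)·(0.25) + (-2.75)·(-2.75) + (-0.75)·(-0.75)) / 3 = 18.75/3 = 6.25
  S[X_2,X_3] = ((3.25)·(1) + (0.25)·(-3) + (-2.75)·(3) + (-0.75)·(-1)) / 3 = -5/3 = -1.6667
  S[X_3,X_3] = ((1)·(1) + (-3)·(-3) + (3)·(3) + (-1)·(-1)) / 3 = 20/3 = 6.6667

S is symmetric (S[j,i] = S[i,j]). Assembling:

S = [[2.25, 0.25, 3.6667],
 [0.25, 6.25, -1.6667],
 [3.6667, -1.6667, 6.6667]]


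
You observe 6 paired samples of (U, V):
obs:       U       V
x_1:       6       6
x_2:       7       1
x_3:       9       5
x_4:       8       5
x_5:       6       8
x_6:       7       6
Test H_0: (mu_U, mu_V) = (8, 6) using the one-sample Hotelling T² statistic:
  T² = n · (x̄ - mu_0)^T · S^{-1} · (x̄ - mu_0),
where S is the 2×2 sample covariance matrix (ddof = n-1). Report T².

Step 1 — sample mean vector:
  mean(U) = (6 + 7 + 9 + 8 + 6 + 7) / 6 = 43/6 = 7.1667
  mean(V) = (6 + 1 + 5 + 5 + 8 + 6) / 6 = 31/6 = 5.1667
  x̄ = (7.1667, 5.1667),  deviation x̄ - mu_0 = (7.1667, 5.1667) - (8, 6) = (-0.8333, -0.8333).

Step 2 — sample covariance matrix, S[i,j] = (1/(n-1)) · Σ_k (x_{k,i} - mean_i) · (x_{k,j} - mean_j), divisor n-1 = 5:
  S[U,U] = ((-1.1667)·(-1.1667) + (-0.1667)·(-0.1667) + (1.8333)·(1.8333) + (0.8333)·(0.8333) + (-1.1667)·(-1.1667) + (-0.1667)·(-0.1667)) / 5 = 6.8333/5 = 1.3667
  S[U,V] = ((-1.1667)·(0.8333) + (-0.1667)·(-4.1667) + (1.8333)·(-0.1667) + (0.8333)·(-0.1667) + (-1.1667)·(2.8333) + (-0.1667)·(0.8333)) / 5 = -4.1667/5 = -0.8333
  S[V,V] = ((0.8333)·(0.8333) + (-4.1667)·(-4.1667) + (-0.1667)·(-0.1667) + (-0.1667)·(-0.1667) + (2.8333)·(2.8333) + (0.8333)·(0.8333)) / 5 = 26.8333/5 = 5.3667
  S = [[1.3667, -0.8333],
 [-0.8333, 5.3667]].

Step 3 — invert S. det(S) = 1.3667·5.3667 - (-0.8333)² = 6.64.
  S^{-1} = (1/det) · [[d, -b], [-b, a]] = [[0.8082, 0.1255],
 [0.1255, 0.2058]].

Step 4 — quadratic form (x̄ - mu_0)^T · S^{-1} · (x̄ - mu_0):
  S^{-1} · (x̄ - mu_0) = (-0.7781, -0.2761),
  (x̄ - mu_0)^T · [...] = (-0.8333)·(-0.7781) + (-0.8333)·(-0.2761) = 0.8785.

Step 5 — scale by n: T² = 6 · 0.8785 = 5.2711.

T² ≈ 5.2711


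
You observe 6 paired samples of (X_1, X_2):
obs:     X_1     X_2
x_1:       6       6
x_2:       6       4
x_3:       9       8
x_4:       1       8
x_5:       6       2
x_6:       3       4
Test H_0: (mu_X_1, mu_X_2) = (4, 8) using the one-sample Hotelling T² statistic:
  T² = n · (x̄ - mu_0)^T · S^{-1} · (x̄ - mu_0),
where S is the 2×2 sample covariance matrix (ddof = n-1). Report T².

Step 1 — sample mean vector:
  mean(X_1) = (6 + 6 + 9 + 1 + 6 + 3) / 6 = 31/6 = 5.1667
  mean(X_2) = (6 + 4 + 8 + 8 + 2 + 4) / 6 = 32/6 = 5.3333
  x̄ = (5.1667, 5.3333),  deviation x̄ - mu_0 = (5.1667, 5.3333) - (4, 8) = (1.1667, -2.6667).

Step 2 — sample covariance matrix, S[i,j] = (1/(n-1)) · Σ_k (x_{k,i} - mean_i) · (x_{k,j} - mean_j), divisor n-1 = 5:
  S[X_1,X_1] = ((0.8333)·(0.8333) + (0.8333)·(0.8333) + (3.8333)·(3.8333) + (-4.1667)·(-4.1667) + (0.8333)·(0.8333) + (-2.1667)·(-2.1667)) / 5 = 38.8333/5 = 7.7667
  S[X_1,X_2] = ((0.8333)·(0.6667) + (0.8333)·(-1.3333) + (3.8333)·(2.6667) + (-4.1667)·(2.6667) + (0.8333)·(-3.3333) + (-2.1667)·(-1.3333)) / 5 = -1.3333/5 = -0.2667
  S[X_2,X_2] = ((0.6667)·(0.6667) + (-1.3333)·(-1.3333) + (2.6667)·(2.6667) + (2.6667)·(2.6667) + (-3.3333)·(-3.3333) + (-1.3333)·(-1.3333)) / 5 = 29.3333/5 = 5.8667
  S = [[7.7667, -0.2667],
 [-0.2667, 5.8667]].

Step 3 — invert S. det(S) = 7.7667·5.8667 - (-0.2667)² = 45.4933.
  S^{-1} = (1/det) · [[d, -b], [-b, a]] = [[0.129, 0.0059],
 [0.0059, 0.1707]].

Step 4 — quadratic form (x̄ - mu_0)^T · S^{-1} · (x̄ - mu_0):
  S^{-1} · (x̄ - mu_0) = (0.1348, -0.4484),
  (x̄ - mu_0)^T · [...] = (1.1667)·(0.1348) + (-2.6667)·(-0.4484) = 1.3531.

Step 5 — scale by n: T² = 6 · 1.3531 = 8.1184.

T² ≈ 8.1184


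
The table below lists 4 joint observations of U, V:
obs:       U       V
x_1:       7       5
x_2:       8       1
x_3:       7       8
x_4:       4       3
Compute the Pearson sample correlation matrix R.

Step 1 — column means:
  mean(U) = (7 + 8 + 7 + 4) / 4 = 26/4 = 6.5
  mean(V) = (5 + 1 + 8 + 3) / 4 = 17/4 = 4.25

Step 2 — sample variances and covariances s[i,j] = (1/(n-1)) · Σ_k (x_{k,i} - mean_i) · (x_{k,j} - mean_j), with n-1 = 3:
  s[U,U] = ((0.5)·(0.5) + (1.5)·(1.5) + (0.5)·(0.5) + (-2.5)·(-2.5)) / 3 = 9/3 = 3
  s[U,V] = ((0.5)·(0.75) + (1.5)·(-3.25) + (0.5)·(3.75) + (-2.5)·(-1.25)) / 3 = 0.5/3 = 0.1667
  s[V,V] = ((0.75)·(0.75) + (-3.25)·(-3.25) + (3.75)·(3.75) + (-1.25)·(-1.25)) / 3 = 26.75/3 = 8.9167
  Sample standard deviations s_i = √(s[i,i]):
  s(U) = √(3) = 1.7321
  s(V) = √(8.9167) = 2.9861

Step 3 — r_{ij} = s_{ij} / (s_i · s_j):
  r[U,U] = 1 (diagonal).
  r[U,V] = 0.1667 / (1.7321 · 2.9861) = 0.1667 / 5.172 = 0.0322
  r[V,V] = 1 (diagonal).

R is symmetric with unit diagonal. Assembling:

R = [[1, 0.0322],
 [0.0322, 1]]


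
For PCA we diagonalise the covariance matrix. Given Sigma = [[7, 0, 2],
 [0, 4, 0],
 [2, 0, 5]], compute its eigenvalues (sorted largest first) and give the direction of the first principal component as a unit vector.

Step 1 — characteristic polynomial p(λ) = det(λI - Sigma) = λ³ - tr·λ² + c_1·λ - det, where tr = trace, c_1 = sum of the principal 2×2 minors, det = det(Sigma):
  tr = 7 + 4 + 5 = 16,
  c_1 = (7·4 - (0)²) + (7·5 - (2)²) + (4·5 - (0)²) = 28 + 31 + 20 = 79,
  det = 7·(4·5 - (0)²) - (0)·((0)·5 - (0)·(2)) + (2)·((0)·(0) - 4·(2)) = 7·(20) - (0)·(0) + (2)·(-8) = 124.
  So p(λ) = λ³ - 16λ² + 79λ - 124.
Step 2 — look for an integer root (rational root theorem: any rational root is an integer divisor of 124). Testing λ = 4:
  p(4) = 64 - 256 + 316 - 124 = 0  ✓
  Dividing out (λ - 4): p(λ) = (λ - 4)(λ² - 12λ + 31).
Step 3 — remaining eigenvalues from the quadratic λ² - 12λ + 31 = 0:
  Δ = 12² - 4·31 = 144 - 124 = 20,  λ = (12 ± √20)/2 = (12 ± 4.4721)/2 ≈ 8.2361 or 3.7639.
  Sorted: λ_1 = 8.2361,  λ_2 = 4,  λ_3 = 3.7639  (check: sum = 16 = tr ✓).

Step 4 — unit eigenvector for λ_1 ≈ 8.2361: v spans the null space of (Sigma - λ_1 I), whose rows are
  r_1 = (-1.2361, 0, 2),  r_2 = (0, -4.2361, 0),  r_3 = (2, 0, -3.2361).
  v is orthogonal to every row, so take v ∝ r_1 × r_2 = ((0)·(0) - (2)·(-4.2361), (2)·(0) - (-1.2361)·(0), (-1.2361)·(-4.2361) - (0)·(0)) ≈ (8.4721, 0, 5.2361).
  Let u = (8.4721, 0, 5.2361).
  ||u|| = √((8.4721)² + (0)² + (5.2361)²) = √(99.1935) ≈ 9.9596,  v_1 = u/||u|| ≈ (0.8507, 0, 0.5257) (||v_1|| = 1).

λ_1 = 8.2361,  λ_2 = 4,  λ_3 = 3.7639;  v_1 ≈ (0.8507, 0, 0.5257)


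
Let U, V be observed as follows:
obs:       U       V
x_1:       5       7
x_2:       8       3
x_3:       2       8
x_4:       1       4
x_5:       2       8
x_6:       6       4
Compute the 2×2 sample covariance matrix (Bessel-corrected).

Step 1 — column means:
  mean(U) = (5 + 8 + 2 + 1 + 2 + 6) / 6 = 24/6 = 4
  mean(V) = (7 + 3 + 8 + 4 + 8 + 4) / 6 = 34/6 = 5.6667

Step 2 — sample covariance S[i,j] = (1/(n-1)) · Σ_k (x_{k,i} - mean_i) · (x_{k,j} - mean_j), with n-1 = 5.
  S[U,U] = ((1)·(1) + (4)·(4) + (-2)·(-2) + (-3)·(-3) + (-2)·(-2) + (2)·(2)) / 5 = 38/5 = 7.6
  S[U,V] = ((1)·(1.3333) + (4)·(-2.6667) + (-2)·(2.3333) + (-3)·(-1.6667) + (-2)·(2.3333) + (2)·(-1.6667)) / 5 = -17/5 = -3.4
  S[V,V] = ((1.3333)·(1.3333) + (-2.6667)·(-2.6667) + (2.3333)·(2.3333) + (-1.6667)·(-1.6667) + (2.3333)·(2.3333) + (-1.6667)·(-1.6667)) / 5 = 25.3333/5 = 5.0667

S is symmetric (S[j,i] = S[i,j]). Assembling:

S = [[7.6, -3.4],
 [-3.4, 5.0667]]


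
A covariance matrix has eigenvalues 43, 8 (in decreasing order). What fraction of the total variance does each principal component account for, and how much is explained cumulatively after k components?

Step 1 — total variance = trace(Sigma) = Σ λ_i = 43 + 8 = 51.

Step 2 — fraction explained by component i = λ_i / Σ λ:
  PC1: 43/51 = 0.8431
  PC2: 8/51 = 0.1569

Step 3 — cumulative fraction after k components = (λ_1 + ... + λ_k) / Σ λ:
  k = 1: 43/51 = 0.8431
  k = 2: (43 + 8)/51 = 51/51 = 1

Summary (fraction, with percent):

explained: PC1 0.8431 (84.31%), PC2 0.1569 (15.69%);  cumulative: 0.8431, 1


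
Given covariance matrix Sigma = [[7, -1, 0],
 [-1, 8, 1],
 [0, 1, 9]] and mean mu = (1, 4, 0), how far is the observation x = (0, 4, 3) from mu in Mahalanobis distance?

Step 1 — centre the observation: (x - mu) = (-1, 0, 3).

Step 2 — invert Sigma (cofactor / det for 3×3, or solve directly):
  Sigma^{-1} = [[0.1455, 0.0184, -0.002],
 [0.0184, 0.1291, -0.0143],
 [-0.002, -0.0143, 0.1127]].

Step 3 — form the quadratic (x - mu)^T · Sigma^{-1} · (x - mu):
  Sigma^{-1} · (x - mu) = (-0.1516, -0.0615, 0.3402).
  (x - mu)^T · [Sigma^{-1} · (x - mu)] = (-1)·(-0.1516) + (0)·(-0.0615) + (3)·(0.3402) = 1.1721.

Step 4 — take square root: d = √(1.1721) ≈ 1.0827.

d(x, mu) = √(1.1721) ≈ 1.0827


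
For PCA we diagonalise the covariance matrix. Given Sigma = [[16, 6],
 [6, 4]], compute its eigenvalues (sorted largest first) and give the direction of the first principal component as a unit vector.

Step 1 — characteristic polynomial of 2×2 Sigma:
  det(Sigma - λI) = λ² - trace · λ + det = 0.
  trace = 16 + 4 = 20, det = 16·4 - (6)² = 28.
Step 2 — discriminant:
  Δ = trace² - 4·det = 400 - 112 = 288.
Step 3 — eigenvalues:
  λ = (trace ± √Δ)/2 = (20 ± 16.9706)/2,
  λ_1 = 18.4853,  λ_2 = 1.5147.

Step 4 — unit eigenvector for λ_1: solve (Sigma - λ_1 I)v = 0. First row:
  (16 - 18.4853)·v_x + (6)·v_y = 0, i.e. (-2.4853)·v_x + (6)·v_y = 0,
  so v ∝ (b, λ_1 - a) = (6, 2.4853) = u.
  ||u|| = √((6)² + (2.4853)²) = √(42.1766) ≈ 6.4944,
  v_1 = u/||u|| ≈ (0.9239, 0.3827) (||v_1|| = 1).

λ_1 = 18.4853,  λ_2 = 1.5147;  v_1 ≈ (0.9239, 0.3827)


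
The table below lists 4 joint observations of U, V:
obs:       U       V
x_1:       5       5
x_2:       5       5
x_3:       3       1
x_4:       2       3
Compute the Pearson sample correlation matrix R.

Step 1 — column means:
  mean(U) = (5 + 5 + 3 + 2) / 4 = 15/4 = 3.75
  mean(V) = (5 + 5 + 1 + 3) / 4 = 14/4 = 3.5

Step 2 — sample variances and covariances s[i,j] = (1/(n-1)) · Σ_k (x_{k,i} - mean_i) · (x_{k,j} - mean_j), with n-1 = 3:
  s[U,U] = ((1.25)·(1.25) + (1.25)·(1.25) + (-0.75)·(-0.75) + (-1.75)·(-1.75)) / 3 = 6.75/3 = 2.25
  s[U,V] = ((1.25)·(1.5) + (1.25)·(1.5) + (-0.75)·(-2.5) + (-1.75)·(-0.5)) / 3 = 6.5/3 = 2.1667
  s[V,V] = ((1.5)·(1.5) + (1.5)·(1.5) + (-2.5)·(-2.5) + (-0.5)·(-0.5)) / 3 = 11/3 = 3.6667
  Sample standard deviations s_i = √(s[i,i]):
  s(U) = √(2.25) = 1.5
  s(V) = √(3.6667) = 1.9149

Step 3 — r_{ij} = s_{ij} / (s_i · s_j):
  r[U,U] = 1 (diagonal).
  r[U,V] = 2.1667 / (1.5 · 1.9149) = 2.1667 / 2.8723 = 0.7543
  r[V,V] = 1 (diagonal).

R is symmetric with unit diagonal. Assembling:

R = [[1, 0.7543],
 [0.7543, 1]]


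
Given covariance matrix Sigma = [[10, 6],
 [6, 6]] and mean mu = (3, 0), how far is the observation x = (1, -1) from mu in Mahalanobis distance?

Step 1 — centre the observation: (x - mu) = (-2, -1).

Step 2 — invert Sigma. det(Sigma) = 10·6 - (6)² = 24.
  Sigma^{-1} = (1/det) · [[d, -b], [-b, a]] = [[0.25, -0.25],
 [-0.25, 0.4167]].

Step 3 — form the quadratic (x - mu)^T · Sigma^{-1} · (x - mu):
  Sigma^{-1} · (x - mu) = (-0.25, 0.0833).
  (x - mu)^T · [Sigma^{-1} · (x - mu)] = (-2)·(-0.25) + (-1)·(0.0833) = 0.4167.

Step 4 — take square root: d = √(0.4167) ≈ 0.6455.

d(x, mu) = √(0.4167) ≈ 0.6455


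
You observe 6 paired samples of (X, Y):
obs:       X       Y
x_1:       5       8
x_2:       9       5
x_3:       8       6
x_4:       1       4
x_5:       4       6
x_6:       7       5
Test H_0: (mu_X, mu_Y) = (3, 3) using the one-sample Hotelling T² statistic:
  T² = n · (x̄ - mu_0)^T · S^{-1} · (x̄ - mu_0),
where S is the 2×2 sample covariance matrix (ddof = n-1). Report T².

Step 1 — sample mean vector:
  mean(X) = (5 + 9 + 8 + 1 + 4 + 7) / 6 = 34/6 = 5.6667
  mean(Y) = (8 + 5 + 6 + 4 + 6 + 5) / 6 = 34/6 = 5.6667
  x̄ = (5.6667, 5.6667),  deviation x̄ - mu_0 = (5.6667, 5.6667) - (3, 3) = (2.6667, 2.6667).

Step 2 — sample covariance matrix, S[i,j] = (1/(n-1)) · Σ_k (x_{k,i} - mean_i) · (x_{k,j} - mean_j), divisor n-1 = 5:
  S[X,X] = ((-0.6667)·(-0.6667) + (3.3333)·(3.3333) + (2.3333)·(2.3333) + (-4.6667)·(-4.6667) + (-1.6667)·(-1.6667) + (1.3333)·(1.3333)) / 5 = 43.3333/5 = 8.6667
  S[X,Y] = ((-0.6667)·(2.3333) + (3.3333)·(-0.6667) + (2.3333)·(0.3333) + (-4.6667)·(-1.6667) + (-1.6667)·(0.3333) + (1.3333)·(-0.6667)) / 5 = 3.3333/5 = 0.6667
  S[Y,Y] = ((2.3333)·(2.3333) + (-0.6667)·(-0.6667) + (0.3333)·(0.3333) + (-1.6667)·(-1.6667) + (0.3333)·(0.3333) + (-0.6667)·(-0.6667)) / 5 = 9.3333/5 = 1.8667
  S = [[8.6667, 0.6667],
 [0.6667, 1.8667]].

Step 3 — invert S. det(S) = 8.6667·1.8667 - (0.6667)² = 15.7333.
  S^{-1} = (1/det) · [[d, -b], [-b, a]] = [[0.1186, -0.0424],
 [-0.0424, 0.5508]].

Step 4 — quadratic form (x̄ - mu_0)^T · S^{-1} · (x̄ - mu_0):
  S^{-1} · (x̄ - mu_0) = (0.2034, 1.3559),
  (x̄ - mu_0)^T · [...] = (2.6667)·(0.2034) + (2.6667)·(1.3559) = 4.1582.

Step 5 — scale by n: T² = 6 · 4.1582 = 24.9492.

T² ≈ 24.9492


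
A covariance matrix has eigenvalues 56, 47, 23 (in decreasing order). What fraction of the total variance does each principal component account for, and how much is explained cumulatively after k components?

Step 1 — total variance = trace(Sigma) = Σ λ_i = 56 + 47 + 23 = 126.

Step 2 — fraction explained by component i = λ_i / Σ λ:
  PC1: 56/126 = 0.4444
  PC2: 47/126 = 0.373
  PC3: 23/126 = 0.1825

Step 3 — cumulative fraction after k components = (λ_1 + ... + λ_k) / Σ λ:
  k = 1: 56/126 = 0.4444
  k = 2: (56 + 47)/126 = 103/126 = 0.8175
  k = 3: (56 + 47 + 23)/126 = 126/126 = 1

Summary (fraction, with percent):

explained: PC1 0.4444 (44.44%), PC2 0.373 (37.3%), PC3 0.1825 (18.25%);  cumulative: 0.4444, 0.8175, 1


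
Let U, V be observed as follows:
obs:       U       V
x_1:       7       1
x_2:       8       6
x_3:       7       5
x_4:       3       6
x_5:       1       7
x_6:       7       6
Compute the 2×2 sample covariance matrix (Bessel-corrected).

Step 1 — column means:
  mean(U) = (7 + 8 + 7 + 3 + 1 + 7) / 6 = 33/6 = 5.5
  mean(V) = (1 + 6 + 5 + 6 + 7 + 6) / 6 = 31/6 = 5.1667

Step 2 — sample covariance S[i,j] = (1/(n-1)) · Σ_k (x_{k,i} - mean_i) · (x_{k,j} - mean_j), with n-1 = 5.
  S[U,U] = ((1.5)·(1.5) + (2.5)·(2.5) + (1.5)·(1.5) + (-2.5)·(-2.5) + (-4.5)·(-4.5) + (1.5)·(1.5)) / 5 = 39.5/5 = 7.9
  S[U,V] = ((1.5)·(-4.1667) + (2.5)·(0.8333) + (1.5)·(-0.1667) + (-2.5)·(0.8333) + (-4.5)·(1.8333) + (1.5)·(0.8333)) / 5 = -13.5/5 = -2.7
  S[V,V] = ((-4.1667)·(-4.1667) + (0.8333)·(0.8333) + (-0.1667)·(-0.1667) + (0.8333)·(0.8333) + (1.8333)·(1.8333) + (0.8333)·(0.8333)) / 5 = 22.8333/5 = 4.5667

S is symmetric (S[j,i] = S[i,j]). Assembling:

S = [[7.9, -2.7],
 [-2.7, 4.5667]]


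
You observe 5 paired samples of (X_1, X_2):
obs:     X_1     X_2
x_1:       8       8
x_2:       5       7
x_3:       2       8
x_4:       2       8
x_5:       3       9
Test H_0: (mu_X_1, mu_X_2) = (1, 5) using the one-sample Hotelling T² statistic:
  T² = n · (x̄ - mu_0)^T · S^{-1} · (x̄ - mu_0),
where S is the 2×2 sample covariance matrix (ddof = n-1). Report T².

Step 1 — sample mean vector:
  mean(X_1) = (8 + 5 + 2 + 2 + 3) / 5 = 20/5 = 4
  mean(X_2) = (8 + 7 + 8 + 8 + 9) / 5 = 40/5 = 8
  x̄ = (4, 8),  deviation x̄ - mu_0 = (4, 8) - (1, 5) = (3, 3).

Step 2 — sample covariance matrix, S[i,j] = (1/(n-1)) · Σ_k (x_{k,i} - mean_i) · (x_{k,j} - mean_j), divisor n-1 = 4:
  S[X_1,X_1] = ((4)·(4) + (1)·(1) + (-2)·(-2) + (-2)·(-2) + (-1)·(-1)) / 4 = 26/4 = 6.5
  S[X_1,X_2] = ((4)·(0) + (1)·(-1) + (-2)·(0) + (-2)·(0) + (-1)·(1)) / 4 = -2/4 = -0.5
  S[X_2,X_2] = ((0)·(0) + (-1)·(-1) + (0)·(0) + (0)·(0) + (1)·(1)) / 4 = 2/4 = 0.5
  S = [[6.5, -0.5],
 [-0.5, 0.5]].

Step 3 — invert S. det(S) = 6.5·0.5 - (-0.5)² = 3.
  S^{-1} = (1/det) · [[d, -b], [-b, a]] = [[0.1667, 0.1667],
 [0.1667, 2.1667]].

Step 4 — quadratic form (x̄ - mu_0)^T · S^{-1} · (x̄ - mu_0):
  S^{-1} · (x̄ - mu_0) = (1, 7),
  (x̄ - mu_0)^T · [...] = (3)·(1) + (3)·(7) = 24.

Step 5 — scale by n: T² = 5 · 24 = 120.

T² ≈ 120


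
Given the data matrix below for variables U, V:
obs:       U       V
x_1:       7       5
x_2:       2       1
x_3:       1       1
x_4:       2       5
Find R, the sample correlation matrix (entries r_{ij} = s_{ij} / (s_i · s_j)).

Step 1 — column means:
  mean(U) = (7 + 2 + 1 + 2) / 4 = 12/4 = 3
  mean(V) = (5 + 1 + 1 + 5) / 4 = 12/4 = 3

Step 2 — sample variances and covariances s[i,j] = (1/(n-1)) · Σ_k (x_{k,i} - mean_i) · (x_{k,j} - mean_j), with n-1 = 3:
  s[U,U] = ((4)·(4) + (-1)·(-1) + (-2)·(-2) + (-1)·(-1)) / 3 = 22/3 = 7.3333
  s[U,V] = ((4)·(2) + (-1)·(-2) + (-2)·(-2) + (-1)·(2)) / 3 = 12/3 = 4
  s[V,V] = ((2)·(2) + (-2)·(-2) + (-2)·(-2) + (2)·(2)) / 3 = 16/3 = 5.3333
  Sample standard deviations s_i = √(s[i,i]):
  s(U) = √(7.3333) = 2.708
  s(V) = √(5.3333) = 2.3094

Step 3 — r_{ij} = s_{ij} / (s_i · s_j):
  r[U,U] = 1 (diagonal).
  r[U,V] = 4 / (2.708 · 2.3094) = 4 / 6.2539 = 0.6396
  r[V,V] = 1 (diagonal).

R is symmetric with unit diagonal. Assembling:

R = [[1, 0.6396],
 [0.6396, 1]]


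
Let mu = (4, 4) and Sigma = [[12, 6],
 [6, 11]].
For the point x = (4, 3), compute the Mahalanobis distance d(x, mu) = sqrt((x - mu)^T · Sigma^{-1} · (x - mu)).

Step 1 — centre the observation: (x - mu) = (0, -1).

Step 2 — invert Sigma. det(Sigma) = 12·11 - (6)² = 96.
  Sigma^{-1} = (1/det) · [[d, -b], [-b, a]] = [[0.1146, -0.0625],
 [-0.0625, 0.125]].

Step 3 — form the quadratic (x - mu)^T · Sigma^{-1} · (x - mu):
  Sigma^{-1} · (x - mu) = (0.0625, -0.125).
  (x - mu)^T · [Sigma^{-1} · (x - mu)] = (0)·(0.0625) + (-1)·(-0.125) = 0.125.

Step 4 — take square root: d = √(0.125) ≈ 0.3536.

d(x, mu) = √(0.125) ≈ 0.3536


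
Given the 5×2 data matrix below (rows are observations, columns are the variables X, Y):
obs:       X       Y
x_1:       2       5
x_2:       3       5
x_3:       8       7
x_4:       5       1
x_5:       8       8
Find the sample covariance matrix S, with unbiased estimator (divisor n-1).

Step 1 — column means:
  mean(X) = (2 + 3 + 8 + 5 + 8) / 5 = 26/5 = 5.2
  mean(Y) = (5 + 5 + 7 + 1 + 8) / 5 = 26/5 = 5.2

Step 2 — sample covariance S[i,j] = (1/(n-1)) · Σ_k (x_{k,i} - mean_i) · (x_{k,j} - mean_j), with n-1 = 4.
  S[X,X] = ((-3.2)·(-3.2) + (-2.2)·(-2.2) + (2.8)·(2.8) + (-0.2)·(-0.2) + (2.8)·(2.8)) / 4 = 30.8/4 = 7.7
  S[X,Y] = ((-3.2)·(-0.2) + (-2.2)·(-0.2) + (2.8)·(1.8) + (-0.2)·(-4.2) + (2.8)·(2.8)) / 4 = 14.8/4 = 3.7
  S[Y,Y] = ((-0.2)·(-0.2) + (-0.2)·(-0.2) + (1.8)·(1.8) + (-4.2)·(-4.2) + (2.8)·(2.8)) / 4 = 28.8/4 = 7.2

S is symmetric (S[j,i] = S[i,j]). Assembling:

S = [[7.7, 3.7],
 [3.7, 7.2]]


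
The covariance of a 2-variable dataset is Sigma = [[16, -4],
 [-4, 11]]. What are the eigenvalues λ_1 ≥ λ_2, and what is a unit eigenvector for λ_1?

Step 1 — characteristic polynomial of 2×2 Sigma:
  det(Sigma - λI) = λ² - trace · λ + det = 0.
  trace = 16 + 11 = 27, det = 16·11 - (-4)² = 160.
Step 2 — discriminant:
  Δ = trace² - 4·det = 729 - 640 = 89.
Step 3 — eigenvalues:
  λ = (trace ± √Δ)/2 = (27 ± 9.434)/2,
  λ_1 = 18.217,  λ_2 = 8.783.

Step 4 — unit eigenvector for λ_1: solve (Sigma - λ_1 I)v = 0. First row:
  (16 - 18.217)·v_x + (-4)·v_y = 0, i.e. (-2.217)·v_x + (-4)·v_y = 0,
  so v ∝ (b, λ_1 - a) = (-4, 2.217); multiply by -1 so the first entry is positive: u = (4, -2.217).
  ||u|| = √((4)² + (-2.217)²) = √(20.915) ≈ 4.5733,
  v_1 = u/||u|| ≈ (0.8746, -0.4848) (||v_1|| = 1).

λ_1 = 18.217,  λ_2 = 8.783;  v_1 ≈ (0.8746, -0.4848)


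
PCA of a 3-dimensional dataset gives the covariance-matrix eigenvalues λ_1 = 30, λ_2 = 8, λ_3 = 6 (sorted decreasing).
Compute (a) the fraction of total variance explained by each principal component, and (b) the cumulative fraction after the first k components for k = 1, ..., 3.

Step 1 — total variance = trace(Sigma) = Σ λ_i = 30 + 8 + 6 = 44.

Step 2 — fraction explained by component i = λ_i / Σ λ:
  PC1: 30/44 = 0.6818
  PC2: 8/44 = 0.1818
  PC3: 6/44 = 0.1364

Step 3 — cumulative fraction after k components = (λ_1 + ... + λ_k) / Σ λ:
  k = 1: 30/44 = 0.6818
  k = 2: (30 + 8)/44 = 38/44 = 0.8636
  k = 3: (30 + 8 + 6)/44 = 44/44 = 1

Summary (fraction, with percent):

explained: PC1 0.6818 (68.18%), PC2 0.1818 (18.18%), PC3 0.1364 (13.64%);  cumulative: 0.6818, 0.8636, 1


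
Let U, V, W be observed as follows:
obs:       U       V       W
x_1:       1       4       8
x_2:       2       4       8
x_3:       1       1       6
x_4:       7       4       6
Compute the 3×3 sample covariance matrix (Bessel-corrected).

Step 1 — column means:
  mean(U) = (1 + 2 + 1 + 7) / 4 = 11/4 = 2.75
  mean(V) = (4 + 4 + 1 + 4) / 4 = 13/4 = 3.25
  mean(W) = (8 + 8 + 6 + 6) / 4 = 28/4 = 7

Step 2 — sample covariance S[i,j] = (1/(n-1)) · Σ_k (x_{k,i} - mean_i) · (x_{k,j} - mean_j), with n-1 = 3.
  S[U,U] = ((-1.75)·(-1.75) + (-0.75)·(-0.75) + (-1.75)·(-1.75) + (4.25)·(4.25)) / 3 = 24.75/3 = 8.25
  S[U,V] = ((-1.75)·(0.75) + (-0.75)·(0.75) + (-1.75)·(-2.25) + (4.25)·(0.75)) / 3 = 5.25/3 = 1.75
  S[U,W] = ((-1.75)·(1) + (-0.75)·(1) + (-1.75)·(-1) + (4.25)·(-1)) / 3 = -5/3 = -1.6667
  S[V,V] = ((0.75)·(0.75) + (0.75)·(0.75) + (-2.25)·(-2.25) + (0.75)·(0.75)) / 3 = 6.75/3 = 2.25
  S[V,W] = ((0.75)·(1) + (0.75)·(1) + (-2.25)·(-1) + (0.75)·(-1)) / 3 = 3/3 = 1
  S[W,W] = ((1)·(1) + (1)·(1) + (-1)·(-1) + (-1)·(-1)) / 3 = 4/3 = 1.3333

S is symmetric (S[j,i] = S[i,j]). Assembling:

S = [[8.25, 1.75, -1.6667],
 [1.75, 2.25, 1],
 [-1.6667, 1, 1.3333]]


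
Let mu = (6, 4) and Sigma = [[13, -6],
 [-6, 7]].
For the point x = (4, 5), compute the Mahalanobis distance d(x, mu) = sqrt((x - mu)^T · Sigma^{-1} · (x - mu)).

Step 1 — centre the observation: (x - mu) = (-2, 1).

Step 2 — invert Sigma. det(Sigma) = 13·7 - (-6)² = 55.
  Sigma^{-1} = (1/det) · [[d, -b], [-b, a]] = [[0.1273, 0.1091],
 [0.1091, 0.2364]].

Step 3 — form the quadratic (x - mu)^T · Sigma^{-1} · (x - mu):
  Sigma^{-1} · (x - mu) = (-0.1455, 0.0182).
  (x - mu)^T · [Sigma^{-1} · (x - mu)] = (-2)·(-0.1455) + (1)·(0.0182) = 0.3091.

Step 4 — take square root: d = √(0.3091) ≈ 0.556.

d(x, mu) = √(0.3091) ≈ 0.556


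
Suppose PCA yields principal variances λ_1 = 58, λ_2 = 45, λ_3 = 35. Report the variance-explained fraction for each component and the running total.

Step 1 — total variance = trace(Sigma) = Σ λ_i = 58 + 45 + 35 = 138.

Step 2 — fraction explained by component i = λ_i / Σ λ:
  PC1: 58/138 = 0.4203
  PC2: 45/138 = 0.3261
  PC3: 35/138 = 0.2536

Step 3 — cumulative fraction after k components = (λ_1 + ... + λ_k) / Σ λ:
  k = 1: 58/138 = 0.4203
  k = 2: (58 + 45)/138 = 103/138 = 0.7464
  k = 3: (58 + 45 + 35)/138 = 138/138 = 1

Summary (fraction, with percent):

explained: PC1 0.4203 (42.03%), PC2 0.3261 (32.61%), PC3 0.2536 (25.36%);  cumulative: 0.4203, 0.7464, 1


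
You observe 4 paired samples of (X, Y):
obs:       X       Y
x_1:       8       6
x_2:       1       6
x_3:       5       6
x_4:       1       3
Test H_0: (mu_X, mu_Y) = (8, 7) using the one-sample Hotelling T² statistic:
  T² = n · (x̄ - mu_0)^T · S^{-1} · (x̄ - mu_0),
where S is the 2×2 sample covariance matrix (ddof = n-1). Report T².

Step 1 — sample mean vector:
  mean(X) = (8 + 1 + 5 + 1) / 4 = 15/4 = 3.75
  mean(Y) = (6 + 6 + 6 + 3) / 4 = 21/4 = 5.25
  x̄ = (3.75, 5.25),  deviation x̄ - mu_0 = (3.75, 5.25) - (8, 7) = (-4.25, -1.75).

Step 2 — sample covariance matrix, S[i,j] = (1/(n-1)) · Σ_k (x_{k,i} - mean_i) · (x_{k,j} - mean_j), divisor n-1 = 3:
  S[X,X] = ((4.25)·(4.25) + (-2.75)·(-2.75) + (1.25)·(1.25) + (-2.75)·(-2.75)) / 3 = 34.75/3 = 11.5833
  S[X,Y] = ((4.25)·(0.75) + (-2.75)·(0.75) + (1.25)·(0.75) + (-2.75)·(-2.25)) / 3 = 8.25/3 = 2.75
  S[Y,Y] = ((0.75)·(0.75) + (0.75)·(0.75) + (0.75)·(0.75) + (-2.25)·(-2.25)) / 3 = 6.75/3 = 2.25
  S = [[11.5833, 2.75],
 [2.75, 2.25]].

Step 3 — invert S. det(S) = 11.5833·2.25 - (2.75)² = 18.5.
  S^{-1} = (1/det) · [[d, -b], [-b, a]] = [[0.1216, -0.1486],
 [-0.1486, 0.6261]].

Step 4 — quadratic form (x̄ - mu_0)^T · S^{-1} · (x̄ - mu_0):
  S^{-1} · (x̄ - mu_0) = (-0.2568, -0.464),
  (x̄ - mu_0)^T · [...] = (-4.25)·(-0.2568) + (-1.75)·(-0.464) = 1.9032.

Step 5 — scale by n: T² = 4 · 1.9032 = 7.6126.

T² ≈ 7.6126


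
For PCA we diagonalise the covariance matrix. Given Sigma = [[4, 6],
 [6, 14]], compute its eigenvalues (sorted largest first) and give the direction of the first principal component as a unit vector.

Step 1 — characteristic polynomial of 2×2 Sigma:
  det(Sigma - λI) = λ² - trace · λ + det = 0.
  trace = 4 + 14 = 18, det = 4·14 - (6)² = 20.
Step 2 — discriminant:
  Δ = trace² - 4·det = 324 - 80 = 244.
Step 3 — eigenvalues:
  λ = (trace ± √Δ)/2 = (18 ± 15.6205)/2,
  λ_1 = 16.8102,  λ_2 = 1.1898.

Step 4 — unit eigenvector for λ_1: solve (Sigma - λ_1 I)v = 0. First row:
  (4 - 16.8102)·v_x + (6)·v_y = 0, i.e. (-12.8102)·v_x + (6)·v_y = 0,
  so v ∝ (b, λ_1 - a) = (6, 12.8102) = u.
  ||u|| = √((6)² + (12.8102)²) = √(200.1025) ≈ 14.1458,
  v_1 = u/||u|| ≈ (0.4242, 0.9056) (||v_1|| = 1).

λ_1 = 16.8102,  λ_2 = 1.1898;  v_1 ≈ (0.4242, 0.9056)


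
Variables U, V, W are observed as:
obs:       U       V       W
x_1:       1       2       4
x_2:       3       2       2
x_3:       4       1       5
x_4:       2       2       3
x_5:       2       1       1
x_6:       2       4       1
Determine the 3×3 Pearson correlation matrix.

Step 1 — column means:
  mean(U) = (1 + 3 + 4 + 2 + 2 + 2) / 6 = 14/6 = 2.3333
  mean(V) = (2 + 2 + 1 + 2 + 1 + 4) / 6 = 12/6 = 2
  mean(W) = (4 + 2 + 5 + 3 + 1 + 1) / 6 = 16/6 = 2.6667

Step 2 — sample variances and covariances s[i,j] = (1/(n-1)) · Σ_k (x_{k,i} - mean_i) · (x_{k,j} - mean_j), with n-1 = 5:
  s[U,U] = ((-1.3333)·(-1.3333) + (0.6667)·(0.6667) + (1.6667)·(1.6667) + (-0.3333)·(-0.3333) + (-0.3333)·(-0.3333) + (-0.3333)·(-0.3333)) / 5 = 5.3333/5 = 1.0667
  s[U,V] = ((-1.3333)·(0) + (0.6667)·(0) + (1.6667)·(-1) + (-0.3333)·(0) + (-0.3333)·(-1) + (-0.3333)·(2)) / 5 = -2/5 = -0.4
  s[U,W] = ((-1.3333)·(1.3333) + (0.6667)·(-0.6667) + (1.6667)·(2.3333) + (-0.3333)·(0.3333) + (-0.3333)·(-1.6667) + (-0.3333)·(-1.6667)) / 5 = 2.6667/5 = 0.5333
  s[V,V] = ((0)·(0) + (0)·(0) + (-1)·(-1) + (0)·(0) + (-1)·(-1) + (2)·(2)) / 5 = 6/5 = 1.2
  s[V,W] = ((0)·(1.3333) + (0)·(-0.6667) + (-1)·(2.3333) + (0)·(0.3333) + (-1)·(-1.6667) + (2)·(-1.6667)) / 5 = -4/5 = -0.8
  s[W,W] = ((1.3333)·(1.3333) + (-0.6667)·(-0.6667) + (2.3333)·(2.3333) + (0.3333)·(0.3333) + (-1.6667)·(-1.6667) + (-1.6667)·(-1.6667)) / 5 = 13.3333/5 = 2.6667
  Sample standard deviations s_i = √(s[i,i]):
  s(U) = √(1.0667) = 1.0328
  s(V) = √(1.2) = 1.0954
  s(W) = √(2.6667) = 1.633

Step 3 — r_{ij} = s_{ij} / (s_i · s_j):
  r[U,U] = 1 (diagonal).
  r[U,V] = -0.4 / (1.0328 · 1.0954) = -0.4 / 1.1314 = -0.3536
  r[U,W] = 0.5333 / (1.0328 · 1.633) = 0.5333 / 1.6865 = 0.3162
  r[V,V] = 1 (diagonal).
  r[V,W] = -0.8 / (1.0954 · 1.633) = -0.8 / 1.7889 = -0.4472
  r[W,W] = 1 (diagonal).

R is symmetric with unit diagonal. Assembling:

R = [[1, -0.3536, 0.3162],
 [-0.3536, 1, -0.4472],
 [0.3162, -0.4472, 1]]


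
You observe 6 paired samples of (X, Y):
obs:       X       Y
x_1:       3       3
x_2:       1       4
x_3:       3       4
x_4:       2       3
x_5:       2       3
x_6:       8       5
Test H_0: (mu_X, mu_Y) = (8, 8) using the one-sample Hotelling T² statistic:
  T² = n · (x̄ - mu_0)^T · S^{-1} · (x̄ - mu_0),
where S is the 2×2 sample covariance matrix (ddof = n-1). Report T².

Step 1 — sample mean vector:
  mean(X) = (3 + 1 + 3 + 2 + 2 + 8) / 6 = 19/6 = 3.1667
  mean(Y) = (3 + 4 + 4 + 3 + 3 + 5) / 6 = 22/6 = 3.6667
  x̄ = (3.1667, 3.6667),  deviation x̄ - mu_0 = (3.1667, 3.6667) - (8, 8) = (-4.8333, -4.3333).

Step 2 — sample covariance matrix, S[i,j] = (1/(n-1)) · Σ_k (x_{k,i} - mean_i) · (x_{k,j} - mean_j), divisor n-1 = 5:
  S[X,X] = ((-0.1667)·(-0.1667) + (-2.1667)·(-2.1667) + (-0.1667)·(-0.1667) + (-1.1667)·(-1.1667) + (-1.1667)·(-1.1667) + (4.8333)·(4.8333)) / 5 = 30.8333/5 = 6.1667
  S[X,Y] = ((-0.1667)·(-0.6667) + (-2.1667)·(0.3333) + (-0.1667)·(0.3333) + (-1.1667)·(-0.6667) + (-1.1667)·(-0.6667) + (4.8333)·(1.3333)) / 5 = 7.3333/5 = 1.4667
  S[Y,Y] = ((-0.6667)·(-0.6667) + (0.3333)·(0.3333) + (0.3333)·(0.3333) + (-0.6667)·(-0.6667) + (-0.6667)·(-0.6667) + (1.3333)·(1.3333)) / 5 = 3.3333/5 = 0.6667
  S = [[6.1667, 1.4667],
 [1.4667, 0.6667]].

Step 3 — invert S. det(S) = 6.1667·0.6667 - (1.4667)² = 1.96.
  S^{-1} = (1/det) · [[d, -b], [-b, a]] = [[0.3401, -0.7483],
 [-0.7483, 3.1463]].

Step 4 — quadratic form (x̄ - mu_0)^T · S^{-1} · (x̄ - mu_0):
  S^{-1} · (x̄ - mu_0) = (1.5986, -10.017),
  (x̄ - mu_0)^T · [...] = (-4.8333)·(1.5986) + (-4.3333)·(-10.017) = 35.6803.

Step 5 — scale by n: T² = 6 · 35.6803 = 214.0816.

T² ≈ 214.0816


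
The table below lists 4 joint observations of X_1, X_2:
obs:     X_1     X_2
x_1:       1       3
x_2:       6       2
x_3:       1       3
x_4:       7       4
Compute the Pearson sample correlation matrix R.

Step 1 — column means:
  mean(X_1) = (1 + 6 + 1 + 7) / 4 = 15/4 = 3.75
  mean(X_2) = (3 + 2 + 3 + 4) / 4 = 12/4 = 3

Step 2 — sample variances and covariances s[i,j] = (1/(n-1)) · Σ_k (x_{k,i} - mean_i) · (x_{k,j} - mean_j), with n-1 = 3:
  s[X_1,X_1] = ((-2.75)·(-2.75) + (2.25)·(2.25) + (-2.75)·(-2.75) + (3.25)·(3.25)) / 3 = 30.75/3 = 10.25
  s[X_1,X_2] = ((-2.75)·(0) + (2.25)·(-1) + (-2.75)·(0) + (3.25)·(1)) / 3 = 1/3 = 0.3333
  s[X_2,X_2] = ((0)·(0) + (-1)·(-1) + (0)·(0) + (1)·(1)) / 3 = 2/3 = 0.6667
  Sample standard deviations s_i = √(s[i,i]):
  s(X_1) = √(10.25) = 3.2016
  s(X_2) = √(0.6667) = 0.8165

Step 3 — r_{ij} = s_{ij} / (s_i · s_j):
  r[X_1,X_1] = 1 (diagonal).
  r[X_1,X_2] = 0.3333 / (3.2016 · 0.8165) = 0.3333 / 2.6141 = 0.1275
  r[X_2,X_2] = 1 (diagonal).

R is symmetric with unit diagonal. Assembling:

R = [[1, 0.1275],
 [0.1275, 1]]


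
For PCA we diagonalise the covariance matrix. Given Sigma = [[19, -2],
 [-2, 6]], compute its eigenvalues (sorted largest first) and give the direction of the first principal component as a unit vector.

Step 1 — characteristic polynomial of 2×2 Sigma:
  det(Sigma - λI) = λ² - trace · λ + det = 0.
  trace = 19 + 6 = 25, det = 19·6 - (-2)² = 110.
Step 2 — discriminant:
  Δ = trace² - 4·det = 625 - 440 = 185.
Step 3 — eigenvalues:
  λ = (trace ± √Δ)/2 = (25 ± 13.6015)/2,
  λ_1 = 19.3007,  λ_2 = 5.6993.

Step 4 — unit eigenvector for λ_1: solve (Sigma - λ_1 I)v = 0. First row:
  (19 - 19.3007)·v_x + (-2)·v_y = 0, i.e. (-0.3007)·v_x + (-2)·v_y = 0,
  so v ∝ (b, λ_1 - a) = (-2, 0.3007); multiply by -1 so the first entry is positive: u = (2, -0.3007).
  ||u|| = √((2)² + (-0.3007)²) = √(4.0904) ≈ 2.0225,
  v_1 = u/||u|| ≈ (0.9889, -0.1487) (||v_1|| = 1).

λ_1 = 19.3007,  λ_2 = 5.6993;  v_1 ≈ (0.9889, -0.1487)


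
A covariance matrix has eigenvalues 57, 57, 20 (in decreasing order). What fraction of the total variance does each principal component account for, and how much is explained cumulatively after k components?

Step 1 — total variance = trace(Sigma) = Σ λ_i = 57 + 57 + 20 = 134.

Step 2 — fraction explained by component i = λ_i / Σ λ:
  PC1: 57/134 = 0.4254
  PC2: 57/134 = 0.4254
  PC3: 20/134 = 0.1493

Step 3 — cumulative fraction after k components = (λ_1 + ... + λ_k) / Σ λ:
  k = 1: 57/134 = 0.4254
  k = 2: (57 + 57)/134 = 114/134 = 0.8507
  k = 3: (57 + 57 + 20)/134 = 134/134 = 1

Summary (fraction, with percent):

explained: PC1 0.4254 (42.54%), PC2 0.4254 (42.54%), PC3 0.1493 (14.93%);  cumulative: 0.4254, 0.8507, 1


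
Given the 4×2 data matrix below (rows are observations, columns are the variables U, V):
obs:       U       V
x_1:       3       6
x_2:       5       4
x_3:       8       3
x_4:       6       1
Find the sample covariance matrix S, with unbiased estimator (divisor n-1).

Step 1 — column means:
  mean(U) = (3 + 5 + 8 + 6) / 4 = 22/4 = 5.5
  mean(V) = (6 + 4 + 3 + 1) / 4 = 14/4 = 3.5

Step 2 — sample covariance S[i,j] = (1/(n-1)) · Σ_k (x_{k,i} - mean_i) · (x_{k,j} - mean_j), with n-1 = 3.
  S[U,U] = ((-2.5)·(-2.5) + (-0.5)·(-0.5) + (2.5)·(2.5) + (0.5)·(0.5)) / 3 = 13/3 = 4.3333
  S[U,V] = ((-2.5)·(2.5) + (-0.5)·(0.5) + (2.5)·(-0.5) + (0.5)·(-2.5)) / 3 = -9/3 = -3
  S[V,V] = ((2.5)·(2.5) + (0.5)·(0.5) + (-0.5)·(-0.5) + (-2.5)·(-2.5)) / 3 = 13/3 = 4.3333

S is symmetric (S[j,i] = S[i,j]). Assembling:

S = [[4.3333, -3],
 [-3, 4.3333]]


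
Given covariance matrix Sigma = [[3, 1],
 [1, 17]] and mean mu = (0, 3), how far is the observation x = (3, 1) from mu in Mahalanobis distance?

Step 1 — centre the observation: (x - mu) = (3, -2).

Step 2 — invert Sigma. det(Sigma) = 3·17 - (1)² = 50.
  Sigma^{-1} = (1/det) · [[d, -b], [-b, a]] = [[0.34, -0.02],
 [-0.02, 0.06]].

Step 3 — form the quadratic (x - mu)^T · Sigma^{-1} · (x - mu):
  Sigma^{-1} · (x - mu) = (1.06, -0.18).
  (x - mu)^T · [Sigma^{-1} · (x - mu)] = (3)·(1.06) + (-2)·(-0.18) = 3.54.

Step 4 — take square root: d = √(3.54) ≈ 1.8815.

d(x, mu) = √(3.54) ≈ 1.8815


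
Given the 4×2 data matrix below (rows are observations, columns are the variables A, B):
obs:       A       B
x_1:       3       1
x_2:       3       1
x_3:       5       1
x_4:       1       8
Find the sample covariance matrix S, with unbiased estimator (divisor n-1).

Step 1 — column means:
  mean(A) = (3 + 3 + 5 + 1) / 4 = 12/4 = 3
  mean(B) = (1 + 1 + 1 + 8) / 4 = 11/4 = 2.75

Step 2 — sample covariance S[i,j] = (1/(n-1)) · Σ_k (x_{k,i} - mean_i) · (x_{k,j} - mean_j), with n-1 = 3.
  S[A,A] = ((0)·(0) + (0)·(0) + (2)·(2) + (-2)·(-2)) / 3 = 8/3 = 2.6667
  S[A,B] = ((0)·(-1.75) + (0)·(-1.75) + (2)·(-1.75) + (-2)·(5.25)) / 3 = -14/3 = -4.6667
  S[B,B] = ((-1.75)·(-1.75) + (-1.75)·(-1.75) + (-1.75)·(-1.75) + (5.25)·(5.25)) / 3 = 36.75/3 = 12.25

S is symmetric (S[j,i] = S[i,j]). Assembling:

S = [[2.6667, -4.6667],
 [-4.6667, 12.25]]
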